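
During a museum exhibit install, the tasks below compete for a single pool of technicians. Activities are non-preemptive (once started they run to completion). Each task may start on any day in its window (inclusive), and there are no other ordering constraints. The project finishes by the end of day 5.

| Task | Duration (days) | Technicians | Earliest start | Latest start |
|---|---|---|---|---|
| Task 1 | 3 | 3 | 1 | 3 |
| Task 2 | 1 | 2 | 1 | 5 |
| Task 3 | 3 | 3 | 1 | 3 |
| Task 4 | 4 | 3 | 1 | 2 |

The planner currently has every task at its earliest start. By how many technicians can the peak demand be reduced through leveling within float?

Early-start peak: d1:11  d2:9  d3:9  d4:3  d5:0 ⇒ 11.
Leveled (Task 1@1, Task 2@1, Task 3@1, Task 4@2): d1:8  d2:9  d3:9  d4:3  d5:3 ⇒ 9.
Reduction 11 − 9 = 2.

2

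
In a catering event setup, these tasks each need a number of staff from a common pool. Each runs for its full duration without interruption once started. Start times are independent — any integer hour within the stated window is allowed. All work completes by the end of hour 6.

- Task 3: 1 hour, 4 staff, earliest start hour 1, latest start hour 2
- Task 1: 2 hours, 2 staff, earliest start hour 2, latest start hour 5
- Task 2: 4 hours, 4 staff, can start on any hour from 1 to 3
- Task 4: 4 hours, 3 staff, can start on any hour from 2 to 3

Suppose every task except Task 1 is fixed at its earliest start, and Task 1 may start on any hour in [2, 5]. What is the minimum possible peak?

8

Task 1@2: h1:8  h2:9  h3:9  h4:7  h5:3  h6:0 → peak 9
Task 1@3: h1:8  h2:7  h3:9  h4:9  h5:3  h6:0 → peak 9
Task 1@4: h1:8  h2:7  h3:7  h4:9  h5:5  h6:0 → peak 9
Task 1@5: h1:8  h2:7  h3:7  h4:7  h5:5  h6:2 → peak 8
Best is Task 1@5, peak 8.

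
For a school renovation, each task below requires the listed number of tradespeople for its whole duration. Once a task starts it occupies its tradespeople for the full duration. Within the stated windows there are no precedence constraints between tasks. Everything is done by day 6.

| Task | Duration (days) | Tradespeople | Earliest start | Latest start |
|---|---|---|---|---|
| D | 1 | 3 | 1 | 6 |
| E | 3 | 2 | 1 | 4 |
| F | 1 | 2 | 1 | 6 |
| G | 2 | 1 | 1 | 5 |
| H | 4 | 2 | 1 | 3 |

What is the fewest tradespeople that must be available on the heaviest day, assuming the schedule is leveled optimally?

Early-start (D@1, E@1, F@1, G@1, H@1) gives peak 10: d1:10  d2:5  d3:4  d4:2  d5:0  d6:0.
Shift E→2, F→2, G→5, H→3.
Schedule D@1, E@2, F@2, G@5, H@3: d1:3  d2:4  d3:4  d4:4  d5:3  d6:3 — peak 4.
Total tradesperson-days = 21 over 6 days ⇒ peak ≥ ⌈21/6⌉ = 4, so 4 is optimal.

4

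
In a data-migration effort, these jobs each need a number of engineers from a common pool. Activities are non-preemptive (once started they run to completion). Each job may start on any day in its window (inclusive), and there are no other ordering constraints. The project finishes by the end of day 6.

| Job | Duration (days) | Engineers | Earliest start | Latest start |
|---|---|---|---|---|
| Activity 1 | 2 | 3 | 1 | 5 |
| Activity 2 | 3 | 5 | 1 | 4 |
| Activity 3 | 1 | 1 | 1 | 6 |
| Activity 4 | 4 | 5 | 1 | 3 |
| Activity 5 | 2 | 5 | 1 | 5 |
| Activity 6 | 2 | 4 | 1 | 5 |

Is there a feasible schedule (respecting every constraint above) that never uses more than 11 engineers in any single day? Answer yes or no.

The minimum achievable peak is 12; 11 < 12, so no feasible schedule stays within the cap.

no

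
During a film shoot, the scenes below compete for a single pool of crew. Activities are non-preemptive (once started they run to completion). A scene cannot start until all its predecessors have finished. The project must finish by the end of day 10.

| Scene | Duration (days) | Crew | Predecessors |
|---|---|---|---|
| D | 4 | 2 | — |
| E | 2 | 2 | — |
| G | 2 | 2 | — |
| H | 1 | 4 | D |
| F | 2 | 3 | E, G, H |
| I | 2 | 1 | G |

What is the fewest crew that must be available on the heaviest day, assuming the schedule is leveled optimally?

Early-start (D@1, E@1, G@1, H@5, F@6, I@3) gives peak 6: d1:6  d2:6  d3:3  d4:3  d5:4  d6:3  d7:3  d8:0  d9:0  d10:0.
Shift G→3, I→6.
Schedule D@1, E@1, G@3, H@5, F@6, I@6: d1:4  d2:4  d3:4  d4:4  d5:4  d6:4  d7:4  d8:0  d9:0  d10:0 — peak 4.

4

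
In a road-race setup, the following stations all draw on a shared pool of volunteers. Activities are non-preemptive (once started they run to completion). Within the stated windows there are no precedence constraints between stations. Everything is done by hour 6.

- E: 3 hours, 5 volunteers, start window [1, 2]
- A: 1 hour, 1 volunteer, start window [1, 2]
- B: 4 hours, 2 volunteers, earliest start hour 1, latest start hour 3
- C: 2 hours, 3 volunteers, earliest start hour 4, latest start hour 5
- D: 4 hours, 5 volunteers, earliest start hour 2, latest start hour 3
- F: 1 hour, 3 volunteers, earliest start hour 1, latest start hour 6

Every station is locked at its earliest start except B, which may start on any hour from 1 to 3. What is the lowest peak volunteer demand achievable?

12

B@1: h1:11  h2:12  h3:12  h4:10  h5:8  h6:0 → peak 12
B@2: h1:9  h2:12  h3:12  h4:10  h5:10  h6:0 → peak 12
B@3: h1:9  h2:10  h3:12  h4:10  h5:10  h6:2 → peak 12
Best is B@1, peak 12.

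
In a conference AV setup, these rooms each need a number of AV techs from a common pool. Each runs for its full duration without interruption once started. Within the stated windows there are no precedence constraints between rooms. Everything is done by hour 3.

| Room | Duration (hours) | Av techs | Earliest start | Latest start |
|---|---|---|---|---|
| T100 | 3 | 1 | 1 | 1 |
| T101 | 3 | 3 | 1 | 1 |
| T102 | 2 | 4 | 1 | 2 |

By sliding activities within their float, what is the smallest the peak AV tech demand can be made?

Schedule T100@1, T101@1, T102@1: h1:8  h2:8  h3:4 — peak 8.
No arrangement of the 2 feasible schedules does better.

8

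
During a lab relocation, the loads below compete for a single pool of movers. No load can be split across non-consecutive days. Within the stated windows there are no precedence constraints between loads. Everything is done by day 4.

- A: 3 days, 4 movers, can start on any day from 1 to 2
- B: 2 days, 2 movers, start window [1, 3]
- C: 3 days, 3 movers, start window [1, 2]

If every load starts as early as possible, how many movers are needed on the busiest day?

9

Early-start schedule: A@1, B@1, C@1.
Load per day: day 1: 9, day 2: 9, day 3: 7, day 4: 0.
Peak is 9.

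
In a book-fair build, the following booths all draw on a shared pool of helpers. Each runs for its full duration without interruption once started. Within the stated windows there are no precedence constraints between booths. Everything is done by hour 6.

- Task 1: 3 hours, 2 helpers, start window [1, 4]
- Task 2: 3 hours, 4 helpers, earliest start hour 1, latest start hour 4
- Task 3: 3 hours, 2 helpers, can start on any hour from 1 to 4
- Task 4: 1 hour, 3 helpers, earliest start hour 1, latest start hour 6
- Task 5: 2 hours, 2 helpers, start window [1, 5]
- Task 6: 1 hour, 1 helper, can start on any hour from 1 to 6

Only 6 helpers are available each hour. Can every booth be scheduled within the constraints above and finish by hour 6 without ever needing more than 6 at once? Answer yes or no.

Schedule Task 1@1, Task 2@1, Task 3@4, Task 4@4, Task 5@5, Task 6@4: h1:6  h2:6  h3:6  h4:6  h5:4  h6:4 — peak 6 ≤ 6.

yes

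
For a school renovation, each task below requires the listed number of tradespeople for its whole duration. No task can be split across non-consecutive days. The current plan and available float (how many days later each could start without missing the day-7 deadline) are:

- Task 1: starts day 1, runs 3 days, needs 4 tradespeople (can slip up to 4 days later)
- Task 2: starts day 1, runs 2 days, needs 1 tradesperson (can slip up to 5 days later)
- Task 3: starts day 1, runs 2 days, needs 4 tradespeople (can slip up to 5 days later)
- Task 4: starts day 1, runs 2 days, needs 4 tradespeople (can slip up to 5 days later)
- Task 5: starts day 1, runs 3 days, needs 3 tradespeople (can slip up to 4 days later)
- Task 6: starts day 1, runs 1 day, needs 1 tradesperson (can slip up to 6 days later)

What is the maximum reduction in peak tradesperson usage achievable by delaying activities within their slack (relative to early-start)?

Early-start peak: d1:17  d2:16  d3:7  d4:0  d5:0  d6:0  d7:0 ⇒ 17.
Leveled (Task 1@1, Task 2@1, Task 3@4, Task 4@6, Task 5@3, Task 6@1): d1:6  d2:5  d3:7  d4:7  d5:7  d6:4  d7:4 ⇒ 7.
Reduction 17 − 7 = 10.

10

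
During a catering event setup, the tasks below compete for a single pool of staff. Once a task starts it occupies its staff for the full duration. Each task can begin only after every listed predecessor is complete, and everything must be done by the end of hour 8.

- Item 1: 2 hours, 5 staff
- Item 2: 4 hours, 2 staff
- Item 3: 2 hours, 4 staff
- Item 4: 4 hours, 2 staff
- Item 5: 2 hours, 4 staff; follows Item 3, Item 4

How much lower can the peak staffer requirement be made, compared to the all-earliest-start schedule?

7

Early-start peak: h1:13  h2:13  h3:4  h4:4  h5:4  h6:4  h7:0  h8:0 ⇒ 13.
Leveled (Item 1@1, Item 2@5, Item 3@3, Item 4@3, Item 5@7): h1:5  h2:5  h3:6  h4:6  h5:4  h6:4  h7:6  h8:6 ⇒ 6.
Reduction 13 − 6 = 7.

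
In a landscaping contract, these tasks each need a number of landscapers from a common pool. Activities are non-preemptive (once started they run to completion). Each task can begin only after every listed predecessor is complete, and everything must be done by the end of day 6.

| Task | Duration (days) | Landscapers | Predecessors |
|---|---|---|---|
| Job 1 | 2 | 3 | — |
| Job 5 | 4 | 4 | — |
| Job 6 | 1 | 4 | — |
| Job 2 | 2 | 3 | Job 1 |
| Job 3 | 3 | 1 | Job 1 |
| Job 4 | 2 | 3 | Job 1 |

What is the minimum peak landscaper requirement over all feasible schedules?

Early-start (Job 1@1, Job 5@1, Job 6@1, Job 2@3, Job 3@3, Job 4@3) gives peak 11: d1:11  d2:7  d3:11  d4:11  d5:1  d6:0.
Shift Job 6→3, Job 2→4, Job 3→4, Job 4→5.
Schedule Job 1@1, Job 5@1, Job 6@3, Job 2@4, Job 3@4, Job 4@5: d1:7  d2:7  d3:8  d4:8  d5:7  d6:4 — peak 8.

8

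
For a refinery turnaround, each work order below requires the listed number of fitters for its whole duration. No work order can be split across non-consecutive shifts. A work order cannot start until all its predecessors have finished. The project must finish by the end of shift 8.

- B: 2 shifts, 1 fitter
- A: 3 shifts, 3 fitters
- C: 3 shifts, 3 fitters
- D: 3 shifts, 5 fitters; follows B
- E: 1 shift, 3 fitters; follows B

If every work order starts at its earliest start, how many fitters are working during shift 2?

At early start, shift 2 has: B, A, C.
Demand: 1 + 3 + 3 = 7.

7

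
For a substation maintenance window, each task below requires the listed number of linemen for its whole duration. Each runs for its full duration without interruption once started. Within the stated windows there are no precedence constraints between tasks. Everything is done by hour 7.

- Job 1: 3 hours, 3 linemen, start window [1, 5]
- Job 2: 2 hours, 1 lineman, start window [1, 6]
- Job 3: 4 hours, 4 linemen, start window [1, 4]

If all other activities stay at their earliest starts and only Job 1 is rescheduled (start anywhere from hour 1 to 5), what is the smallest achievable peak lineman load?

5

Job 1@1: h1:8  h2:8  h3:7  h4:4  h5:0  h6:0  h7:0 → peak 8
Job 1@2: h1:5  h2:8  h3:7  h4:7  h5:0  h6:0  h7:0 → peak 8
Job 1@3: h1:5  h2:5  h3:7  h4:7  h5:3  h6:0  h7:0 → peak 7
Job 1@4: h1:5  h2:5  h3:4  h4:7  h5:3  h6:3  h7:0 → peak 7
Job 1@5: h1:5  h2:5  h3:4  h4:4  h5:3  h6:3  h7:3 → peak 5
Best is Job 1@5, peak 5.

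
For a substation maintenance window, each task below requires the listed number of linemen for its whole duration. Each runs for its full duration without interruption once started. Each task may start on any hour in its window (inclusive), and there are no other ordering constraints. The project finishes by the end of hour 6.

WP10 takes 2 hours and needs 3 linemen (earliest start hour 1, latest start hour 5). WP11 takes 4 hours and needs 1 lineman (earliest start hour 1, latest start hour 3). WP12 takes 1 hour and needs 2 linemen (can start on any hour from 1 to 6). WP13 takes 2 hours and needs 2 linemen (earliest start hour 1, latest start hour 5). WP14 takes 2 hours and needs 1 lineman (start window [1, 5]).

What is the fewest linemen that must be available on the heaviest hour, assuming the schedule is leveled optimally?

4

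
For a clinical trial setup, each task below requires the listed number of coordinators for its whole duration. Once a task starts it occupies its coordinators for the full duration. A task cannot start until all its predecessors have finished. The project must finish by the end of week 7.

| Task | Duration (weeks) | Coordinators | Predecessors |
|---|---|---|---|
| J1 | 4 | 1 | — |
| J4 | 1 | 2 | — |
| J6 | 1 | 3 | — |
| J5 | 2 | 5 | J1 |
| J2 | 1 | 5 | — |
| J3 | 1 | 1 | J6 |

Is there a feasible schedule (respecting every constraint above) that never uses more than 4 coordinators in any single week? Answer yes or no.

no

The minimum achievable peak is 5; 4 < 5, so no feasible schedule stays within the cap.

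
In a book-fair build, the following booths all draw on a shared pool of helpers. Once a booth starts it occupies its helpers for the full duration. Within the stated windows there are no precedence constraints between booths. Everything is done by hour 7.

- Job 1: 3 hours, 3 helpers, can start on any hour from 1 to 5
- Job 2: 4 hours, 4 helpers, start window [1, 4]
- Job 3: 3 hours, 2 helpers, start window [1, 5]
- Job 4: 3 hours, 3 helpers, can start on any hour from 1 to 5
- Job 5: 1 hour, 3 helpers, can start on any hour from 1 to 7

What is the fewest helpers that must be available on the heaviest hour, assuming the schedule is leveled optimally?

Early-start (Job 1@1, Job 2@1, Job 3@1, Job 4@1, Job 5@1) gives peak 15: h1:15  h2:12  h3:12  h4:4  h5:0  h6:0  h7:0.
Shift Job 3→4, Job 4→5, Job 5→7.
Schedule Job 1@1, Job 2@1, Job 3@4, Job 4@5, Job 5@7: h1:7  h2:7  h3:7  h4:6  h5:5  h6:5  h7:6 — peak 7.
Total helper-hours = 43 over 7 hours ⇒ peak ≥ ⌈43/7⌉ = 7, so 7 is optimal.

7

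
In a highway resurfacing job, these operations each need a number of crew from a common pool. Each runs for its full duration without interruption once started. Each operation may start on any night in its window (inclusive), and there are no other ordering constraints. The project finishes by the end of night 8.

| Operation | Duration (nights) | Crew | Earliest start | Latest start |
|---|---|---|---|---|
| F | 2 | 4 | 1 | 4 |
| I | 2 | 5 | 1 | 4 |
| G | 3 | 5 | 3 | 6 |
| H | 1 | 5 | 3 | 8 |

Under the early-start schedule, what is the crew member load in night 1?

At early start, night 1 has: F, I.
Demand: 4 + 5 = 9.

9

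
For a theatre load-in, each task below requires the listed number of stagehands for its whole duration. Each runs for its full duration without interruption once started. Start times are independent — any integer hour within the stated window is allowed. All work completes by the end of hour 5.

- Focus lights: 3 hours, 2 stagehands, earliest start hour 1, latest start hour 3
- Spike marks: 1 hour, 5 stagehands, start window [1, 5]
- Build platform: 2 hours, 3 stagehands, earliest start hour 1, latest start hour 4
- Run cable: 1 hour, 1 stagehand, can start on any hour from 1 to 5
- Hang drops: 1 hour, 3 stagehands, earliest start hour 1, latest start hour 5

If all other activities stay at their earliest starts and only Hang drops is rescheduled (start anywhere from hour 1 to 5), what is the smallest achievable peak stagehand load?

11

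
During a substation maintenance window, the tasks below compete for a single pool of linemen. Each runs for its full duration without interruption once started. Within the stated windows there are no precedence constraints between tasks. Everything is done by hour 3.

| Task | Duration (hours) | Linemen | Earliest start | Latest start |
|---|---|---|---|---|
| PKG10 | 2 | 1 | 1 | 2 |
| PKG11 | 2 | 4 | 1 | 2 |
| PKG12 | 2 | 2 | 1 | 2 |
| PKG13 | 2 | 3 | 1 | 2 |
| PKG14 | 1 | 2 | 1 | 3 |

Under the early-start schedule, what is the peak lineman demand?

Early-start schedule: PKG10@1, PKG11@1, PKG12@1, PKG13@1, PKG14@1.
Load per hour: hour 1: 12, hour 2: 10, hour 3: 0.
Peak is 12.

12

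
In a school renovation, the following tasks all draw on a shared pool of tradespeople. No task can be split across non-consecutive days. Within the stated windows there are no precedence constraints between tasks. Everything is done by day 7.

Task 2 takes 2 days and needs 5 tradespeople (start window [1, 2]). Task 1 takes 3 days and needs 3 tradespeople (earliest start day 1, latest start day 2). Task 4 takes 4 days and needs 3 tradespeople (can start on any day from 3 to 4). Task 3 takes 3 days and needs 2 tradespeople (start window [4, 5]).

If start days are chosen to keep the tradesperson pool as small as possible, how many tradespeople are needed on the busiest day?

8

Schedule Task 2@1, Task 1@1, Task 4@3, Task 3@4: d1:8  d2:8  d3:6  d4:5  d5:5  d6:5  d7:0 — peak 8.
No arrangement of the 16 feasible schedules does better.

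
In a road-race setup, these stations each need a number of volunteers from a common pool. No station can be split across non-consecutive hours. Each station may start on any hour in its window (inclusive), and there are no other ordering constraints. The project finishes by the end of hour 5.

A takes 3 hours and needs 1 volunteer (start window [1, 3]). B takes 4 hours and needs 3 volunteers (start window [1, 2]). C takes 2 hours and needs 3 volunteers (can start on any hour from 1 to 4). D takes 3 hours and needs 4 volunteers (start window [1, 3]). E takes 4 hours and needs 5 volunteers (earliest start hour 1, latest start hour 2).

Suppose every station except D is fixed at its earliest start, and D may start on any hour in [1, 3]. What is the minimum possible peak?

13

D@1: h1:16  h2:16  h3:13  h4:8  h5:0 → peak 16
D@2: h1:12  h2:16  h3:13  h4:12  h5:0 → peak 16
D@3: h1:12  h2:12  h3:13  h4:12  h5:4 → peak 13
Best is D@3, peak 13.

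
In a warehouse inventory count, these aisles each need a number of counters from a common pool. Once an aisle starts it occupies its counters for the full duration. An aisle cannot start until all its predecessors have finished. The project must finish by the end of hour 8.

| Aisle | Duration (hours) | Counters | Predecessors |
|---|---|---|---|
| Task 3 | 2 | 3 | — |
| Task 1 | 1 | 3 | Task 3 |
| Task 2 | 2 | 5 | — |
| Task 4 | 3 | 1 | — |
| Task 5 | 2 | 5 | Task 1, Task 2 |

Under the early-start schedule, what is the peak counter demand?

Early-start schedule: Task 3@1, Task 1@3, Task 2@1, Task 4@1, Task 5@4.
Load per hour: hour 1: 9, hour 2: 9, hour 3: 4, hour 4: 5, hour 5: 5, hour 6: 0, hour 7: 0, hour 8: 0.
Peak is 9.

9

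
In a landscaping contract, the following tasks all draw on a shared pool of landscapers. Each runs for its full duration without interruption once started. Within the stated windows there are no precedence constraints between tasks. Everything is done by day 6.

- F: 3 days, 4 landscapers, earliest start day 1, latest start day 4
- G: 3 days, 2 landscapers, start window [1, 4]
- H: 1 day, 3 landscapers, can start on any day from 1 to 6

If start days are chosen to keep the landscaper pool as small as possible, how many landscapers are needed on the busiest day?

Early-start (F@1, G@1, H@1) gives peak 9: d1:9  d2:6  d3:6  d4:0  d5:0  d6:0.
Shift G→4, H→4.
Schedule F@1, G@4, H@4: d1:4  d2:4  d3:4  d4:5  d5:2  d6:2 — peak 5.

5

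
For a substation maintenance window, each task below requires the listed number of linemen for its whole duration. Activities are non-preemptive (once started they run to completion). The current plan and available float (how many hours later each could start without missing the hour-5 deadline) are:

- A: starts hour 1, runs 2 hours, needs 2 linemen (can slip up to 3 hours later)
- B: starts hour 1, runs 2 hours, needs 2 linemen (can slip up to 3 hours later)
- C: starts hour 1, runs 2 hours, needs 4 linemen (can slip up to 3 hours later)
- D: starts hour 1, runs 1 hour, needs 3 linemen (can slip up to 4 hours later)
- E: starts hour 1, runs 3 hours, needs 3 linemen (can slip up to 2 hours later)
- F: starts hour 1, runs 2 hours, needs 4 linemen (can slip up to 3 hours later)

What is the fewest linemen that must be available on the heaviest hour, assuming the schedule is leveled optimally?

8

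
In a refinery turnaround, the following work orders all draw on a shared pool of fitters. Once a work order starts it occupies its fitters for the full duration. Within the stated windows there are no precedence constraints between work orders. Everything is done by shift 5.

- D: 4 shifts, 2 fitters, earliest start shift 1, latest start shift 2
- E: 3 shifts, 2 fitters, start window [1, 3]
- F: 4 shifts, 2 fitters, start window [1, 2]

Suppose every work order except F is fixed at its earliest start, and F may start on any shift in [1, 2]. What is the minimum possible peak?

F@1: s1:6  s2:6  s3:6  s4:4  s5:0 → peak 6
F@2: s1:4  s2:6  s3:6  s4:4  s5:2 → peak 6
Best is F@1, peak 6.

6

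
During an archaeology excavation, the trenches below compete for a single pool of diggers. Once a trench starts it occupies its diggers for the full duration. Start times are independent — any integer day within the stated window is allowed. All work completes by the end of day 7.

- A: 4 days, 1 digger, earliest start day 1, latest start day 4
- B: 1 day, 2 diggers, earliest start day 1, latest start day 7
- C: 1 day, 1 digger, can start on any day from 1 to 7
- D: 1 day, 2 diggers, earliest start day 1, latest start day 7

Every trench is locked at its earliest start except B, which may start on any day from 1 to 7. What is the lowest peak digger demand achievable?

4

B@1: d1:6  d2:1  d3:1  d4:1  d5:0  d6:0  d7:0 → peak 6
B@2: d1:4  d2:3  d3:1  d4:1  d5:0  d6:0  d7:0 → peak 4
B@3: d1:4  d2:1  d3:3  d4:1  d5:0  d6:0  d7:0 → peak 4
B@4: d1:4  d2:1  d3:1  d4:3  d5:0  d6:0  d7:0 → peak 4
B@5: d1:4  d2:1  d3:1  d4:1  d5:2  d6:0  d7:0 → peak 4
B@6: d1:4  d2:1  d3:1  d4:1  d5:0  d6:2  d7:0 → peak 4
B@7: d1:4  d2:1  d3:1  d4:1  d5:0  d6:0  d7:2 → peak 4
Best is B@2, peak 4.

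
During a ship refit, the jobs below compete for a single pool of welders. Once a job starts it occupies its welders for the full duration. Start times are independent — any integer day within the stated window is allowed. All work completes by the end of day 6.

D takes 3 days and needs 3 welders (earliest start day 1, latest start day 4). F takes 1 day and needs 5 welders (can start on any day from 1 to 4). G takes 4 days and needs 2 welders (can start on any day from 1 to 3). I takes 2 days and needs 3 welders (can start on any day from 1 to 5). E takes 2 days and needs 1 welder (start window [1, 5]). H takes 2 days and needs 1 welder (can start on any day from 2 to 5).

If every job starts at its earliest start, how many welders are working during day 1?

14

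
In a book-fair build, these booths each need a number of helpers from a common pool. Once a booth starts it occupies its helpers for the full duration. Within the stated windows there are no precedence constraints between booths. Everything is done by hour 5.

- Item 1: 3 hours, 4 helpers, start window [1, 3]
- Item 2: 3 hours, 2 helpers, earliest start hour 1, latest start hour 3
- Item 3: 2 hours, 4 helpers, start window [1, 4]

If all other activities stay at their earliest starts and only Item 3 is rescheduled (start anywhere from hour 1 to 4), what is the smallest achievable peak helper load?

Item 3@1: h1:10  h2:10  h3:6  h4:0  h5:0 → peak 10
Item 3@2: h1:6  h2:10  h3:10  h4:0  h5:0 → peak 10
Item 3@3: h1:6  h2:6  h3:10  h4:4  h5:0 → peak 10
Item 3@4: h1:6  h2:6  h3:6  h4:4  h5:4 → peak 6
Best is Item 3@4, peak 6.

6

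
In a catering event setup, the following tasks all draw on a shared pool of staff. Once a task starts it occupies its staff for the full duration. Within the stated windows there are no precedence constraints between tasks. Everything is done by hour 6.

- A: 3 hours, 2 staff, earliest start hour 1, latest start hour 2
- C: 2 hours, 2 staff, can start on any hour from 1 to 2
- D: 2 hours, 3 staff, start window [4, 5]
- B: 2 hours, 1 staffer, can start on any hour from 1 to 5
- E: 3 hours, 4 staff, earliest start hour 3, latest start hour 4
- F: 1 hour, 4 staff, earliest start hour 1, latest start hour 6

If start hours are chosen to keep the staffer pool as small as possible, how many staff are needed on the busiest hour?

Early-start (A@1, C@1, D@4, B@1, E@3, F@1) gives peak 9: h1:9  h2:5  h3:6  h4:7  h5:7  h6:0.
Shift F→6.
Schedule A@1, C@1, D@4, B@1, E@3, F@6: h1:5  h2:5  h3:6  h4:7  h5:7  h6:4 — peak 7.

7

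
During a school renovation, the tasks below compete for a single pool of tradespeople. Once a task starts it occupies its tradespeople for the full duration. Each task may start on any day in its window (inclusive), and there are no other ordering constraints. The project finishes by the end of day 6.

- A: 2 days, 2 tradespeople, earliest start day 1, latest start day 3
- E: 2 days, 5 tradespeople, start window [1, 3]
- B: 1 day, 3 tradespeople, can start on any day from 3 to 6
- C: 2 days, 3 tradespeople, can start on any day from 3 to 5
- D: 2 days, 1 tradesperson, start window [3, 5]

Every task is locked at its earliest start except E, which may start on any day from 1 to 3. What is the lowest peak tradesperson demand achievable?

7

E@1: d1:7  d2:7  d3:7  d4:4  d5:0  d6:0 → peak 7
E@2: d1:2  d2:7  d3:12  d4:4  d5:0  d6:0 → peak 12
E@3: d1:2  d2:2  d3:12  d4:9  d5:0  d6:0 → peak 12
Best is E@1, peak 7.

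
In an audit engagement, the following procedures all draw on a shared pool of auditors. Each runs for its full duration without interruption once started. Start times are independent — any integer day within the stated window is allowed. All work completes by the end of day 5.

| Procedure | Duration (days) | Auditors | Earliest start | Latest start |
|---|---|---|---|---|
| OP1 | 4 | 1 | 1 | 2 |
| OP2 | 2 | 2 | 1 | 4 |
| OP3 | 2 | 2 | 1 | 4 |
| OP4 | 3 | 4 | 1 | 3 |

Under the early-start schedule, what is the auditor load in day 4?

1

At early start, day 4 has: OP1.
Demand: 1 = 1.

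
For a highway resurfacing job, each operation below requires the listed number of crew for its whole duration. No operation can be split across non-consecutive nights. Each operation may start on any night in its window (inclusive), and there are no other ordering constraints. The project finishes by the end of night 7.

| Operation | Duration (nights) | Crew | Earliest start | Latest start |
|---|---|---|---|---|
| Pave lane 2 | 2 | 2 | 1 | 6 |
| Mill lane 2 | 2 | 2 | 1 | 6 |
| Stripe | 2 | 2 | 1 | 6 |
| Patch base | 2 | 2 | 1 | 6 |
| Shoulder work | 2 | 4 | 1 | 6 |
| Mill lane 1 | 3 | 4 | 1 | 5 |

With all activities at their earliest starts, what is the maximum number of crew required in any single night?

Early-start schedule: Pave lane 2@1, Mill lane 2@1, Stripe@1, Patch base@1, Shoulder work@1, Mill lane 1@1.
Load per night: night 1: 16, night 2: 16, night 3: 4, night 4: 0, night 5: 0, night 6: 0, night 7: 0.
Peak is 16.

16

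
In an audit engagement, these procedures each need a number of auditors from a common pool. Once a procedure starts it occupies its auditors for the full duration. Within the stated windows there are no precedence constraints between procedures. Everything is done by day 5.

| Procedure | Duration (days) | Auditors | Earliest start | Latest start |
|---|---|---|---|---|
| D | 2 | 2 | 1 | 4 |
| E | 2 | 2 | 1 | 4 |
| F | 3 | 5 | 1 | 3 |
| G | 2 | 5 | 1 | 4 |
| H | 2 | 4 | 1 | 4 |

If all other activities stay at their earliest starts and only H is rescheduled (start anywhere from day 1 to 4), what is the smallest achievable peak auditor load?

14

H@1: d1:18  d2:18  d3:5  d4:0  d5:0 → peak 18
H@2: d1:14  d2:18  d3:9  d4:0  d5:0 → peak 18
H@3: d1:14  d2:14  d3:9  d4:4  d5:0 → peak 14
H@4: d1:14  d2:14  d3:5  d4:4  d5:4 → peak 14
Best is H@3, peak 14.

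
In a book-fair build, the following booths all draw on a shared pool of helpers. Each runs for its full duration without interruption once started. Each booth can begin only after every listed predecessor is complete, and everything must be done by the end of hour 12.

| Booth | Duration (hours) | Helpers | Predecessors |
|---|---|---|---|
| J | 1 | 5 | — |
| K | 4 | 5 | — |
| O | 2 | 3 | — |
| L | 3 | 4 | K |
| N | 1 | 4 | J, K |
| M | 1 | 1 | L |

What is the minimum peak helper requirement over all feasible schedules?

5

Early-start (J@1, K@1, O@1, L@5, N@5, M@8) gives peak 13: h1:13  h2:8  h3:5  h4:5  h5:8  h6:4  h7:4  h8:1  h9:0  h10:0  h11:0  h12:0.
Shift K→2, O→6, L→8, N→11, M→11.
Schedule J@1, K@2, O@6, L@8, N@11, M@11: h1:5  h2:5  h3:5  h4:5  h5:5  h6:3  h7:3  h8:4  h9:4  h10:4  h11:5  h12:0 — peak 5.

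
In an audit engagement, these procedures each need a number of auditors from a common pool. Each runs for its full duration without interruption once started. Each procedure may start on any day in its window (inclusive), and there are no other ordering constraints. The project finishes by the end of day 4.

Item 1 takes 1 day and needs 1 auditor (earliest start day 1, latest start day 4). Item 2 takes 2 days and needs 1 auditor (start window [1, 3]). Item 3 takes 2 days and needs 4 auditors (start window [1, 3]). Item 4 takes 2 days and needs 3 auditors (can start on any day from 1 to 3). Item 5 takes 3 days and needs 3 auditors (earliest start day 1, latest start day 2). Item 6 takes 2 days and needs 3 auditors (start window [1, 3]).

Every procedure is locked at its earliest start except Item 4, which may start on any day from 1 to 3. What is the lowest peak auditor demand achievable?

12

Item 4@1: d1:15  d2:14  d3:3  d4:0 → peak 15
Item 4@2: d1:12  d2:14  d3:6  d4:0 → peak 14
Item 4@3: d1:12  d2:11  d3:6  d4:3 → peak 12
Best is Item 4@3, peak 12.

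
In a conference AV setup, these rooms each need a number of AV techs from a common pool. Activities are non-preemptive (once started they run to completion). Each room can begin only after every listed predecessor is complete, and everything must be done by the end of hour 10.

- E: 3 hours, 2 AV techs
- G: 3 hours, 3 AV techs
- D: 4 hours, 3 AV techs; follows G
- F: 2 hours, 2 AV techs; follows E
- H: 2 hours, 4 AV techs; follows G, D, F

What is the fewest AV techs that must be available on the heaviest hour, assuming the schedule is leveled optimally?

5

Schedule E@1, G@1, D@4, F@4, H@8: h1:5  h2:5  h3:5  h4:5  h5:5  h6:3  h7:3  h8:4  h9:4  h10:0 — peak 5.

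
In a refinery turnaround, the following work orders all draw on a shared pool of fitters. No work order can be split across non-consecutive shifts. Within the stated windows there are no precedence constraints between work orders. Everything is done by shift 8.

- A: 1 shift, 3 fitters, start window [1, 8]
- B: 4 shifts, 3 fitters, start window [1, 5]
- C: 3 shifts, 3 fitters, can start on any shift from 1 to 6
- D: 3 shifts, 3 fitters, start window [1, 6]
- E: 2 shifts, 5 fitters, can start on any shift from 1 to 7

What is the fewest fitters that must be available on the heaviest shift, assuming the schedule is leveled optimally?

Early-start (A@1, B@1, C@1, D@1, E@1) gives peak 17: s1:17  s2:14  s3:9  s4:3  s5:0  s6:0  s7:0  s8:0.
Shift B→2, D→4, E→7.
Schedule A@1, B@2, C@1, D@4, E@7: s1:6  s2:6  s3:6  s4:6  s5:6  s6:3  s7:5  s8:5 — peak 6.
Total fitter-shifts = 43 over 8 shifts ⇒ peak ≥ ⌈43/8⌉ = 6, so 6 is optimal.

6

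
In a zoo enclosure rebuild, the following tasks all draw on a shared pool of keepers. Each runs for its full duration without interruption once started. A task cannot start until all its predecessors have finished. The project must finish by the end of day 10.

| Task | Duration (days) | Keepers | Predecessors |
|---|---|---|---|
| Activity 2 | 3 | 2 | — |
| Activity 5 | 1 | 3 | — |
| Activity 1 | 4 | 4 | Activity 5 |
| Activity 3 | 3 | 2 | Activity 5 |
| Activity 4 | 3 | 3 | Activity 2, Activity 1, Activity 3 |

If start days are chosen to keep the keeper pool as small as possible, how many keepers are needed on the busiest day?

6

Early-start (Activity 2@1, Activity 5@1, Activity 1@2, Activity 3@2, Activity 4@6) gives peak 8: d1:5  d2:8  d3:8  d4:6  d5:4  d6:3  d7:3  d8:3  d9:0  d10:0.
Shift Activity 3→4, Activity 4→7.
Schedule Activity 2@1, Activity 5@1, Activity 1@2, Activity 3@4, Activity 4@7: d1:5  d2:6  d3:6  d4:6  d5:6  d6:2  d7:3  d8:3  d9:3  d10:0 — peak 6.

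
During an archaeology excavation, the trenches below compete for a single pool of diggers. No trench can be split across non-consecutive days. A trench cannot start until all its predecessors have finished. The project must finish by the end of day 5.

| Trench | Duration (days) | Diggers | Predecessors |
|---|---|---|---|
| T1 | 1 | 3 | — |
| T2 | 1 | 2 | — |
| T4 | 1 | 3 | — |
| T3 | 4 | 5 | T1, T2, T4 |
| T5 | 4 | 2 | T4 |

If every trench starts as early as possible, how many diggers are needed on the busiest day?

8

Early-start schedule: T1@1, T2@1, T4@1, T3@2, T5@2.
Load per day: day 1: 8, day 2: 7, day 3: 7, day 4: 7, day 5: 7.
Peak is 8.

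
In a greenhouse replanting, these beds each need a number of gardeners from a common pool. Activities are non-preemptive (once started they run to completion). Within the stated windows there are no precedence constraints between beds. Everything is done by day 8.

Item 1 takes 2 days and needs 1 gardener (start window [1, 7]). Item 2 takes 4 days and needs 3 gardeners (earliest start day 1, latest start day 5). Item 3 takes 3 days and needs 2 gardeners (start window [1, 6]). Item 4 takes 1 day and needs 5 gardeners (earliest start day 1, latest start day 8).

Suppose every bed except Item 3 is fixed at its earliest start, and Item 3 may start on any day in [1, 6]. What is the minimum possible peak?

Item 3@1: d1:11  d2:6  d3:5  d4:3  d5:0  d6:0  d7:0  d8:0 → peak 11
Item 3@2: d1:9  d2:6  d3:5  d4:5  d5:0  d6:0  d7:0  d8:0 → peak 9
Item 3@3: d1:9  d2:4  d3:5  d4:5  d5:2  d6:0  d7:0  d8:0 → peak 9
Item 3@4: d1:9  d2:4  d3:3  d4:5  d5:2  d6:2  d7:0  d8:0 → peak 9
Item 3@5: d1:9  d2:4  d3:3  d4:3  d5:2  d6:2  d7:2  d8:0 → peak 9
Item 3@6: d1:9  d2:4  d3:3  d4:3  d5:0  d6:2  d7:2  d8:2 → peak 9
Best is Item 3@2, peak 9.

9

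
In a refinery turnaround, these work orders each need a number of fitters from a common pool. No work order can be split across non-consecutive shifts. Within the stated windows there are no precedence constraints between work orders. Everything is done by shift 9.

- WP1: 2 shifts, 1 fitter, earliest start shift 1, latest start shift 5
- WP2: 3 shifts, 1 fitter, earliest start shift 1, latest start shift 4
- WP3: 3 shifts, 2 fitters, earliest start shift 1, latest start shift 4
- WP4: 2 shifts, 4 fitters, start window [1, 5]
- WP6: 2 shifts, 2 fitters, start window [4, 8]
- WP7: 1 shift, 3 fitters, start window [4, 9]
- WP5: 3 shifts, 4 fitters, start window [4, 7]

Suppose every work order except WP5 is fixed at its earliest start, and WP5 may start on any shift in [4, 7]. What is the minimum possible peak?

WP5@4: s1:8  s2:8  s3:3  s4:9  s5:6  s6:4  s7:0  s8:0  s9:0 → peak 9
WP5@5: s1:8  s2:8  s3:3  s4:5  s5:6  s6:4  s7:4  s8:0  s9:0 → peak 8
WP5@6: s1:8  s2:8  s3:3  s4:5  s5:2  s6:4  s7:4  s8:4  s9:0 → peak 8
WP5@7: s1:8  s2:8  s3:3  s4:5  s5:2  s6:0  s7:4  s8:4  s9:4 → peak 8
Best is WP5@5, peak 8.

8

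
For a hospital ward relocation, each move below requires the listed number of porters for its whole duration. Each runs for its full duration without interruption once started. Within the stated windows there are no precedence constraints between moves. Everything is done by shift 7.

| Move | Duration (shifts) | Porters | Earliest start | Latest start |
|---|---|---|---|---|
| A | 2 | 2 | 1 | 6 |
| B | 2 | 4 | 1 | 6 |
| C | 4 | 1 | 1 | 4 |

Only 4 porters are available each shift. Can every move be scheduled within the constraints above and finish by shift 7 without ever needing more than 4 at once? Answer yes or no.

yes

Schedule A@1, B@5, C@1: s1:3  s2:3  s3:1  s4:1  s5:4  s6:4  s7:0 — peak 4 ≤ 4.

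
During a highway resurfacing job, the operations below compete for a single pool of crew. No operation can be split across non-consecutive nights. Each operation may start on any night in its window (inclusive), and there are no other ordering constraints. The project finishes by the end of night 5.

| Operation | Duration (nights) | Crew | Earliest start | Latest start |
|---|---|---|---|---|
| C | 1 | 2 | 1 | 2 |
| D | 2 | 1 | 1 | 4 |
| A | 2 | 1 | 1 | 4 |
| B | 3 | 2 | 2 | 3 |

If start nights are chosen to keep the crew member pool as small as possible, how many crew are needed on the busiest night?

Early-start (C@1, D@1, A@1, B@2) gives peak 4: n1:4  n2:4  n3:2  n4:2  n5:0.
Shift A→2, B→3.
Schedule C@1, D@1, A@2, B@3: n1:3  n2:2  n3:3  n4:2  n5:2 — peak 3.
Total crew member-nights = 12 over 5 nights ⇒ peak ≥ ⌈12/5⌉ = 3, so 3 is optimal.

3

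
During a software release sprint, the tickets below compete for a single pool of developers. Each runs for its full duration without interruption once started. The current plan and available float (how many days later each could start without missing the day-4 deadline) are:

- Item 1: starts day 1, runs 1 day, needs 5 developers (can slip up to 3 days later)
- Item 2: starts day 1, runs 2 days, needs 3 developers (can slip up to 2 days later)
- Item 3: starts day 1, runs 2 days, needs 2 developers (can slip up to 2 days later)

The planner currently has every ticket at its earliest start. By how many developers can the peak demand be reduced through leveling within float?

5

Early-start peak: d1:10  d2:5  d3:0  d4:0 ⇒ 10.
Leveled (Item 1@1, Item 2@2, Item 3@2): d1:5  d2:5  d3:5  d4:0 ⇒ 5.
Reduction 10 − 5 = 5.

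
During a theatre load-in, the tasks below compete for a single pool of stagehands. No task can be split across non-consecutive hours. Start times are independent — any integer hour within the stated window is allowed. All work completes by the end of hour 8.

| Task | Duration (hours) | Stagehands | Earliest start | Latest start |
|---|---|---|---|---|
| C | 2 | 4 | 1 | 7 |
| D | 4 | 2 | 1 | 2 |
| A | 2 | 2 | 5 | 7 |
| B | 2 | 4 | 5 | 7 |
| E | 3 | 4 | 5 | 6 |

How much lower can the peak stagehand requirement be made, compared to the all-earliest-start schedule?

2

Early-start peak: h1:6  h2:6  h3:2  h4:2  h5:10  h6:10  h7:4  h8:0 ⇒ 10.
Leveled (C@1, D@1, A@5, B@7, E@5): h1:6  h2:6  h3:2  h4:2  h5:6  h6:6  h7:8  h8:4 ⇒ 8.
Reduction 10 − 8 = 2.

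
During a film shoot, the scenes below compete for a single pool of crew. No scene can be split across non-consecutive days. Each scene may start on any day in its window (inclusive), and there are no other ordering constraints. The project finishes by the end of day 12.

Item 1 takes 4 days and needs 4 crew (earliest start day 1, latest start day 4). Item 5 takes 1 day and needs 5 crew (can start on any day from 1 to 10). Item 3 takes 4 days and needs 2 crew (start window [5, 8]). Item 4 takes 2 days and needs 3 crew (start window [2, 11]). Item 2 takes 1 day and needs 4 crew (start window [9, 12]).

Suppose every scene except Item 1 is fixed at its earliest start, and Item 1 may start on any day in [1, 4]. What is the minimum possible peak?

6

Item 1@1: d1:9  d2:7  d3:7  d4:4  d5:2  d6:2  d7:2  d8:2  d9:4  d10:0  d11:0  d12:0 → peak 9
Item 1@2: d1:5  d2:7  d3:7  d4:4  d5:6  d6:2  d7:2  d8:2  d9:4  d10:0  d11:0  d12:0 → peak 7
Item 1@3: d1:5  d2:3  d3:7  d4:4  d5:6  d6:6  d7:2  d8:2  d9:4  d10:0  d11:0  d12:0 → peak 7
Item 1@4: d1:5  d2:3  d3:3  d4:4  d5:6  d6:6  d7:6  d8:2  d9:4  d10:0  d11:0  d12:0 → peak 6
Best is Item 1@4, peak 6.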